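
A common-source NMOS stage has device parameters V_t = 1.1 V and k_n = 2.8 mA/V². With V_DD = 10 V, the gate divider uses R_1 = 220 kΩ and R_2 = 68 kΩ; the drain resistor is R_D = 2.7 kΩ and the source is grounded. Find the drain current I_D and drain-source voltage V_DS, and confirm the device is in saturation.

I_D ≈ 2.2 mA, V_DS ≈ 4 V

V_G = V_DD·R_2/(R_1+R_2) = 10×68/288 = 2.36 V. With the source grounded, V_GS = V_G = 2.36 V.
Assume saturation: I_D = (k_n/2)(V_GS − V_t)² = (2.8/2)×(2.36 − 1.1)² = 1.4×1.26² = 2.23 mA.
V_DS = V_DD − I_D·R_D = 10 − 2.23×2.7 = 3.99 V.
Saturation requires V_DS ≥ V_GS − V_t = 1.26 V; 3.99 ≥ 1.26 ✓.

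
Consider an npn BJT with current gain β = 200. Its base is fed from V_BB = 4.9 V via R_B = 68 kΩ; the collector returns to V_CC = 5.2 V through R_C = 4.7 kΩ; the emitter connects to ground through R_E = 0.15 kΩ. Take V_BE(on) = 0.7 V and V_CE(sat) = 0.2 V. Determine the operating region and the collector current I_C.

Assume active: I_B = (4.9 − 0.7)/(68 + 201×0.15) = 0.0428 mA, I_C = β·I_B = 8.56 mA.
Then V_CE = 5.2 − 8.56×4.7 − 8.6×0.15 = -36.3 V < 0.2 V — the active assumption fails.
Re-solve with V_CE = 0.2 V. KCL at the emitter: V_E/R_E = (V_BB−0.7−V_E)/R_B + (V_CC−0.2−V_E)/R_C, giving V_E = 0.163 V.
I_C = (V_CC − 0.2 − V_E)/R_C = (5 − 0.163)/4.7 = 1.03 mA.
Check: I_B = (4.2 − 0.163)/68 = 0.0594 mA, and β·I_B = 11.9 mA > I_C, confirming saturation.

saturation; I_C ≈ 1 mA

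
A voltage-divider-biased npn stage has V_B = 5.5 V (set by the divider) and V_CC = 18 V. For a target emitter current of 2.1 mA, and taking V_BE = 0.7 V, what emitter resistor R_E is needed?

R_E ≈ 2.3 kΩ

V_E = V_B − V_BE = 5.5 − 0.7 = 4.8 V.
R_E = V_E / I_E = 4.8 / 2.1 = 2.29 kΩ.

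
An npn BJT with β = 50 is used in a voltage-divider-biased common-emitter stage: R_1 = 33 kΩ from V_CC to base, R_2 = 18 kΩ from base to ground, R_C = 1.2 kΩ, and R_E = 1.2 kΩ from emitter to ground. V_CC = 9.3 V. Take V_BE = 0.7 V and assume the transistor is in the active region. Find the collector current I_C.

I_C ≈ 1.8 mA

Thevenize the base divider: V_Th = V_CC·R_2/(R_1+R_2) = 9.3×18/51 = 3.28 V, R_Th = R_1‖R_2 = 11.6 kΩ.
Base-emitter loop: V_Th = I_B·R_Th + V_BE + (β+1)I_B·R_E, so I_B = (3.28 − 0.7) / (11.6 + 51×1.2) = 0.0354 mA.
I_C = β·I_B = 50×0.0354 = 1.77 mA, and I_E = (β+1)I_B = 1.81 mA.
V_CE = V_CC − I_C·R_C − I_E·R_E = 9.3 − 1.77×1.2 − 1.81×1.2 = 5 V.
V_CE = 5 V > 0.2 V confirms active-region operation.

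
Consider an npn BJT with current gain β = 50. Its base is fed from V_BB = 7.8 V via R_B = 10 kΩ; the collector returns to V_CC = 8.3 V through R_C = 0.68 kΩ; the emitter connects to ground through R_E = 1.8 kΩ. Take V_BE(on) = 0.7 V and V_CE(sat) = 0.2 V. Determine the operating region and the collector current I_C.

saturation; I_C ≈ 3.2 mA

Assume active: I_B = (7.8 − 0.7)/(10 + 51×1.8) = 0.0697 mA, I_C = β·I_B = 3.49 mA.
Then V_CE = 8.3 − 3.49×0.68 − 3.56×1.8 = -0.474 V < 0.2 V — the active assumption fails.
Re-solve with V_CE = 0.2 V. KCL at the emitter: V_E/R_E = (V_BB−0.7−V_E)/R_B + (V_CC−0.2−V_E)/R_C, giving V_E = 5.94 V.
I_C = (V_CC − 0.2 − V_E)/R_C = (8.1 − 5.94)/0.68 = 3.18 mA.
Check: I_B = (7.1 − 5.94)/10 = 0.116 mA, and β·I_B = 5.82 mA > I_C, confirming saturation.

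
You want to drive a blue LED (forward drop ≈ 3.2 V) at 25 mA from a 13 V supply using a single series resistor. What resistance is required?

R ≈ 0.39 kΩ

The resistor drops V_S − V_D = 13 − 3.2 = 9.8 V at 25 mA.
R = 9.8 V / 25 mA = 0.392 kΩ.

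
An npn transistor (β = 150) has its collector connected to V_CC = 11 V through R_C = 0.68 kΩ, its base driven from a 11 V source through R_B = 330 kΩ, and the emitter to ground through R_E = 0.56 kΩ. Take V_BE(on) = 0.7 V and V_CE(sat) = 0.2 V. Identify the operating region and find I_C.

Assume active. Base-emitter loop: I_B = (V_BB − V_BE)/(R_B + (β+1)R_E) = (11 − 0.7)/(330 + 151×0.56) = 0.0248 mA.
I_C = β·I_B = 150×0.0248 = 3.73 mA.
V_CE = V_CC − I_C·R_C − I_E·R_E = 11 − 3.73×0.68 − 3.75×0.56 = 6.36 V > V_CE(sat), so the active-region assumption holds.

active; I_C ≈ 3.7 mA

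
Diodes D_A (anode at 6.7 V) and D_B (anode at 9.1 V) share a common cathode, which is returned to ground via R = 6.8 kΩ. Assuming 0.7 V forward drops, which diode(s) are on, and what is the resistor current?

Assume both conduct. Then node N would need to be at both 6.7−0.7 = 6 V and 9.1−0.7 = 8.4 V, which is impossible.
Assume only D_B conducts: V_N = 9.1 − 0.7 = 8.4 V, so I_R = 8.4/6.8 = 1.24 mA.
Check D_A: its anode-to-cathode voltage is 6.7 − 8.4 = -1.7 V < 0.7 V, so it is off. The assumption is consistent.

Only D_B conducts; I_R ≈ 1.2 mA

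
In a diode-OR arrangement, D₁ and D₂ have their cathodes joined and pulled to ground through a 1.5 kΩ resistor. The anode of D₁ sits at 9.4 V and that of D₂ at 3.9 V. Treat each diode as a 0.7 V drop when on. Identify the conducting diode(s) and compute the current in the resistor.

Assume both conduct. Then node N would need to be at both 9.4−0.7 = 8.7 V and 3.9−0.7 = 3.2 V, which is impossible.
Assume only D₁ conducts: V_N = 9.4 − 0.7 = 8.7 V, so I_R = 8.7/1.5 = 5.8 mA.
Check D₂: its anode-to-cathode voltage is 3.9 − 8.7 = -4.8 V < 0.7 V, so it is off. The assumption is consistent.

Only D₁ conducts; I_R ≈ 5.8 mA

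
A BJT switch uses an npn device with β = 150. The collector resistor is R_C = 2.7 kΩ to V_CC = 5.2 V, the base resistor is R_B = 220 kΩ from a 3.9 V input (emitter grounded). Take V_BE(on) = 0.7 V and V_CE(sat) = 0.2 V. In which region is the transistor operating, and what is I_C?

saturation; I_C ≈ 1.9 mA

Assume active: I_B = (3.9 − 0.7)/220 = 0.0145 mA, giving I_C = β·I_B = 2.18 mA.
But then V_CE = 5.2 − 2.18×2.7 = -0.691 V < V_CE(sat) = 0.2 V — impossible in the active region.
So the transistor is saturated. With V_CE = 0.2 V, I_C = (V_CC − 0.2)/R_C = 5/2.7 = 1.85 mA.
Check: β·I_B = 2.18 mA > I_C = 1.85 mA, confirming saturation.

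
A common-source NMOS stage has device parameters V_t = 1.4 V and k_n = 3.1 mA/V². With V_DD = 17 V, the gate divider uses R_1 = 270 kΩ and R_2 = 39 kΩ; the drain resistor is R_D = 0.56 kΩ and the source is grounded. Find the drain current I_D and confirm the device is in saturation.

V_G = V_DD·R_2/(R_1+R_2) = 17×39/309 = 2.15 V. With the source grounded, V_GS = V_G = 2.15 V.
Assume saturation: I_D = (k_n/2)(V_GS − V_t)² = (3.1/2)×(2.15 − 1.4)² = 1.55×0.746² = 0.862 mA.
V_DS = V_DD − I_D·R_D = 17 − 0.862×0.56 = 16.5 V.
Saturation requires V_DS ≥ V_GS − V_t = 0.746 V; 16.5 ≥ 0.746 ✓.

I_D ≈ 0.86 mA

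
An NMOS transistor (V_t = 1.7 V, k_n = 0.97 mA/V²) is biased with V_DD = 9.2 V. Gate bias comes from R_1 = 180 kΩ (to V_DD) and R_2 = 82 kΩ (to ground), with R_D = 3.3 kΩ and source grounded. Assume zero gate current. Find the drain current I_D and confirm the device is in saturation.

I_D ≈ 0.67 mA

V_G = V_DD·R_2/(R_1+R_2) = 9.2×82/262 = 2.88 V. With the source grounded, V_GS = V_G = 2.88 V.
Assume saturation: I_D = (k_n/2)(V_GS − V_t)² = (0.97/2)×(2.88 − 1.7)² = 0.485×1.18² = 0.675 mA.
V_DS = V_DD − I_D·R_D = 9.2 − 0.675×3.3 = 6.97 V.
Saturation requires V_DS ≥ V_GS − V_t = 1.18 V; 6.97 ≥ 1.18 ✓.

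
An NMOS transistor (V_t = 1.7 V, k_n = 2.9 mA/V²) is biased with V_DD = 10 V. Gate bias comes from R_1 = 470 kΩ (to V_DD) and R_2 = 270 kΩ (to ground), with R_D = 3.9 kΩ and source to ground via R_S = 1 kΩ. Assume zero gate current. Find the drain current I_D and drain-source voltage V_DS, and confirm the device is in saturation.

I_D ≈ 1.1 mA, V_DS ≈ 4.7 V

V_G = V_DD·R_2/(R_1+R_2) = 10×270/740 = 3.65 V.
Assume saturation: I_D = (k_n/2)(V_GS − V_t)² with V_GS = V_G − I_D·R_S = 3.65 − 1·I_D.
Substituting gives 1.45·I_D² − 6.65·I_D + 5.51 = 0, with roots I_D = 1.08 or 3.5 mA.
The root I_D = 3.5 mA gives V_GS = 0.146 V ≤ V_t, so take I_D = 1.08 mA.
Then V_GS = 2.56 V and V_DS = V_DD − I_D(R_D+R_S) = 10 − 1.08×4.9 = 4.69 V.
Saturation requires V_DS ≥ V_GS − V_t = 0.865 V; 4.69 ≥ 0.865 ✓.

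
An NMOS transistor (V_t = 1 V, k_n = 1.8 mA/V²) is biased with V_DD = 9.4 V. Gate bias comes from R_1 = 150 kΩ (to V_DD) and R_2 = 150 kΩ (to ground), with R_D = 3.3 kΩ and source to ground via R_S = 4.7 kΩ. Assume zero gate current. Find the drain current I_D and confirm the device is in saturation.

V_G = V_DD·R_2/(R_1+R_2) = 9.4×150/300 = 4.7 V.
Assume saturation: I_D = (k_n/2)(V_GS − V_t)² with V_GS = V_G − I_D·R_S = 4.7 − 4.7·I_D.
Substituting gives 19.9·I_D² − 32.3·I_D + 12.3 = 0, with roots I_D = 0.612 or 1.01 mA.
The root I_D = 1.01 mA gives V_GS = -0.0609 V ≤ V_t, so take I_D = 0.612 mA.
Then V_GS = 1.82 V and V_DS = V_DD − I_D(R_D+R_S) = 9.4 − 0.612×8 = 4.51 V.
Saturation requires V_DS ≥ V_GS − V_t = 0.824 V; 4.51 ≥ 0.824 ✓.

I_D ≈ 0.61 mA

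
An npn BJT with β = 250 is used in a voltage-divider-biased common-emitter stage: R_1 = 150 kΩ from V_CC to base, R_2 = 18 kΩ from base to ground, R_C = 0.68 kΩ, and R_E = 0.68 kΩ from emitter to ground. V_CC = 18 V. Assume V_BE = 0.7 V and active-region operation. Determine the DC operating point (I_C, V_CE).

I_C ≈ 1.6 mA, V_CE ≈ 16 V

Thevenize the base divider: V_Th = V_CC·R_2/(R_1+R_2) = 18×18/168 = 1.93 V, R_Th = R_1‖R_2 = 16.1 kΩ.
Base-emitter loop: V_Th = I_B·R_Th + V_BE + (β+1)I_B·R_E, so I_B = (1.93 − 0.7) / (16.1 + 251×0.68) = 0.00658 mA.
I_C = β·I_B = 250×0.00658 = 1.64 mA, and I_E = (β+1)I_B = 1.65 mA.
V_CE = V_CC − I_C·R_C − I_E·R_E = 18 − 1.64×0.68 − 1.65×0.68 = 15.8 V.
V_CE = 15.8 V > 0.2 V confirms active-region operation.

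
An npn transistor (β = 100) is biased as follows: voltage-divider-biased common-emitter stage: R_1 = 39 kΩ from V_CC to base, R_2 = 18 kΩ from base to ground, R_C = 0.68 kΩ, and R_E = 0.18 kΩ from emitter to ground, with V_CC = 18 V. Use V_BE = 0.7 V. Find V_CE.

Thevenize the base divider: V_Th = V_CC·R_2/(R_1+R_2) = 18×18/57 = 5.68 V, R_Th = R_1‖R_2 = 12.3 kΩ.
Base-emitter loop: V_Th = I_B·R_Th + V_BE + (β+1)I_B·R_E, so I_B = (5.68 − 0.7) / (12.3 + 101×0.18) = 0.163 mA.
I_C = β·I_B = 100×0.163 = 16.3 mA, and I_E = (β+1)I_B = 16.5 mA.
V_CE = V_CC − I_C·R_C − I_E·R_E = 18 − 16.3×0.68 − 16.5×0.18 = 3.91 V.
V_CE = 3.91 V > 0.2 V confirms active-region operation.

V_CE ≈ 3.9 V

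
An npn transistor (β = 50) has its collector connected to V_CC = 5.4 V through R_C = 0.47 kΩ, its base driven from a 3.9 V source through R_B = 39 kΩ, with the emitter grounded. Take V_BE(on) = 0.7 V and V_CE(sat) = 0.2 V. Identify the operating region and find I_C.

active; I_C ≈ 4.1 mA

Assume active. Base-emitter loop: I_B = (V_BB − V_BE)/R_B = (3.9 − 0.7)/39 = 0.0821 mA.
I_C = β·I_B = 50×0.0821 = 4.1 mA.
V_CE = V_CC − I_C·R_C = 5.4 − 4.1×0.47 = 3.47 V > V_CE(sat), so the active-region assumption holds.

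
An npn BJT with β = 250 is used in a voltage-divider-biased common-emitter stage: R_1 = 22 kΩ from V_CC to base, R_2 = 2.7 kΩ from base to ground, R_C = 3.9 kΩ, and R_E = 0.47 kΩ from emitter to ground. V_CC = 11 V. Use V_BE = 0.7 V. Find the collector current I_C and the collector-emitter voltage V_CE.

I_C ≈ 1 mA, V_CE ≈ 6.4 V

Thevenize the base divider: V_Th = V_CC·R_2/(R_1+R_2) = 11×2.7/24.7 = 1.2 V, R_Th = R_1‖R_2 = 2.4 kΩ.
Base-emitter loop: V_Th = I_B·R_Th + V_BE + (β+1)I_B·R_E, so I_B = (1.2 − 0.7) / (2.4 + 251×0.47) = 0.00417 mA.
I_C = β·I_B = 250×0.00417 = 1.04 mA, and I_E = (β+1)I_B = 1.05 mA.
V_CE = V_CC − I_C·R_C − I_E·R_E = 11 − 1.04×3.9 − 1.05×0.47 = 6.44 V.
V_CE = 6.44 V > 0.2 V confirms active-region operation.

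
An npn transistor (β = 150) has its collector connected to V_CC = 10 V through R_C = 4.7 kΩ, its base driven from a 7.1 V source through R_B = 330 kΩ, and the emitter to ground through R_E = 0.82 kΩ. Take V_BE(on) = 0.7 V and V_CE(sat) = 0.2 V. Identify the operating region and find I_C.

saturation; I_C ≈ 1.8 mA

Assume active: I_B = (7.1 − 0.7)/(330 + 151×0.82) = 0.0141 mA, I_C = β·I_B = 2.12 mA.
Then V_CE = 10 − 2.12×4.7 − 2.13×0.82 = -1.69 V < 0.2 V — the active assumption fails.
Re-solve with V_CE = 0.2 V. KCL at the emitter: V_E/R_E = (V_BB−0.7−V_E)/R_B + (V_CC−0.2−V_E)/R_C, giving V_E = 1.47 V.
I_C = (V_CC − 0.2 − V_E)/R_C = (9.8 − 1.47)/4.7 = 1.77 mA.
Check: I_B = (6.4 − 1.47)/330 = 0.015 mA, and β·I_B = 2.24 mA > I_C, confirming saturation.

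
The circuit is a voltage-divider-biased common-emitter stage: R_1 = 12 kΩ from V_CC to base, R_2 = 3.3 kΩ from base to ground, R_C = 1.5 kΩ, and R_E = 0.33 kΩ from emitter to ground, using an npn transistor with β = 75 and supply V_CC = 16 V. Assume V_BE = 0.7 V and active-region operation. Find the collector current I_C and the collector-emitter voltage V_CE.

Thevenize the base divider: V_Th = V_CC·R_2/(R_1+R_2) = 16×3.3/15.3 = 3.45 V, R_Th = R_1‖R_2 = 2.59 kΩ.
Base-emitter loop: V_Th = I_B·R_Th + V_BE + (β+1)I_B·R_E, so I_B = (3.45 − 0.7) / (2.59 + 76×0.33) = 0.0994 mA.
I_C = β·I_B = 75×0.0994 = 7.46 mA, and I_E = (β+1)I_B = 7.56 mA.
V_CE = V_CC − I_C·R_C − I_E·R_E = 16 − 7.46×1.5 − 7.56×0.33 = 2.32 V.
V_CE = 2.32 V > 0.2 V confirms active-region operation.

I_C ≈ 7.5 mA, V_CE ≈ 2.3 V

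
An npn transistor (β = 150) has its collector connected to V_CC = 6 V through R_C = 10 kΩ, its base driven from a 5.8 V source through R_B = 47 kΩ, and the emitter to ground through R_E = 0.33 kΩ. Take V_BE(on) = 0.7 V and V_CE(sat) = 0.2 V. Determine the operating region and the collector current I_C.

saturation; I_C ≈ 0.56 mA

Assume active: I_B = (5.8 − 0.7)/(47 + 151×0.33) = 0.0527 mA, I_C = β·I_B = 7.9 mA.
Then V_CE = 6 − 7.9×10 − 7.95×0.33 = -75.6 V < 0.2 V — the active assumption fails.
Re-solve with V_CE = 0.2 V. KCL at the emitter: V_E/R_E = (V_BB−0.7−V_E)/R_B + (V_CC−0.2−V_E)/R_C, giving V_E = 0.218 V.
I_C = (V_CC − 0.2 − V_E)/R_C = (5.8 − 0.218)/10 = 0.558 mA.
Check: I_B = (5.1 − 0.218)/47 = 0.104 mA, and β·I_B = 15.6 mA > I_C, confirming saturation.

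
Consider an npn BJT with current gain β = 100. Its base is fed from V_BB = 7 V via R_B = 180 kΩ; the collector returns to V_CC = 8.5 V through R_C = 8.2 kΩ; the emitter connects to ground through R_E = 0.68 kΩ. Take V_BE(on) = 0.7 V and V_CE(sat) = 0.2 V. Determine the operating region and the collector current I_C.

saturation; I_C ≈ 0.93 mA

Assume active: I_B = (7 − 0.7)/(180 + 101×0.68) = 0.0253 mA, I_C = β·I_B = 2.53 mA.
Then V_CE = 8.5 − 2.53×8.2 − 2.56×0.68 = -14 V < 0.2 V — the active assumption fails.
Re-solve with V_CE = 0.2 V. KCL at the emitter: V_E/R_E = (V_BB−0.7−V_E)/R_B + (V_CC−0.2−V_E)/R_C, giving V_E = 0.655 V.
I_C = (V_CC − 0.2 − V_E)/R_C = (8.3 − 0.655)/8.2 = 0.932 mA.
Check: I_B = (6.3 − 0.655)/180 = 0.0314 mA, and β·I_B = 3.14 mA > I_C, confirming saturation.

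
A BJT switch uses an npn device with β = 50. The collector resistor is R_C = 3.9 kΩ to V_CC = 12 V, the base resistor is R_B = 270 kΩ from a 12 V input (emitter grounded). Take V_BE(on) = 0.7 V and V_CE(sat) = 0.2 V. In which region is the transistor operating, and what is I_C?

Assume active. Base-emitter loop: I_B = (V_BB − V_BE)/R_B = (12 − 0.7)/270 = 0.0419 mA.
I_C = β·I_B = 50×0.0419 = 2.09 mA.
V_CE = V_CC − I_C·R_C = 12 − 2.09×3.9 = 3.84 V > V_CE(sat), so the active-region assumption holds.

active; I_C ≈ 2.1 mA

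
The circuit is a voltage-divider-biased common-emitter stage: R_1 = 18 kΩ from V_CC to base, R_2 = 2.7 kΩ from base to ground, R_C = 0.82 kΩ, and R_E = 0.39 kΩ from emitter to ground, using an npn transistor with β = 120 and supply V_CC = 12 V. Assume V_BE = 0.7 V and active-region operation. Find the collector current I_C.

Thevenize the base divider: V_Th = V_CC·R_2/(R_1+R_2) = 12×2.7/20.7 = 1.57 V, R_Th = R_1‖R_2 = 2.35 kΩ.
Base-emitter loop: V_Th = I_B·R_Th + V_BE + (β+1)I_B·R_E, so I_B = (1.57 − 0.7) / (2.35 + 121×0.39) = 0.0175 mA.
I_C = β·I_B = 120×0.0175 = 2.1 mA, and I_E = (β+1)I_B = 2.11 mA.
V_CE = V_CC − I_C·R_C − I_E·R_E = 12 − 2.1×0.82 − 2.11×0.39 = 9.46 V.
V_CE = 9.46 V > 0.2 V confirms active-region operation.

I_C ≈ 2.1 mA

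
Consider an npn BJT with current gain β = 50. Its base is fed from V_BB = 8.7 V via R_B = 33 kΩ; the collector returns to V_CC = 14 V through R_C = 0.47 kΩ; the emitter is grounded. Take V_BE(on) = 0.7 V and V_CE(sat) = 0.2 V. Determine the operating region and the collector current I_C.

Assume active. Base-emitter loop: I_B = (V_BB − V_BE)/R_B = (8.7 − 0.7)/33 = 0.242 mA.
I_C = β·I_B = 50×0.242 = 12.1 mA.
V_CE = V_CC − I_C·R_C = 14 − 12.1×0.47 = 8.3 V > V_CE(sat), so the active-region assumption holds.

active; I_C ≈ 12 mA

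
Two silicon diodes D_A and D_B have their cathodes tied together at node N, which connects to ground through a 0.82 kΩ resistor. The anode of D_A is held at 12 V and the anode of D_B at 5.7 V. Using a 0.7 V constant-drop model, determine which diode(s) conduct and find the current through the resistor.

Only D_A conducts; I_R ≈ 14 mA

Assume both conduct. Then node N would need to be at both 12−0.7 = 11.3 V and 5.7−0.7 = 5 V, which is impossible.
Assume only D_A conducts: V_N = 12 − 0.7 = 11.3 V, so I_R = 11.3/0.82 = 13.8 mA.
Check D_B: its anode-to-cathode voltage is 5.7 − 11.3 = -5.6 V < 0.7 V, so it is off. The assumption is consistent.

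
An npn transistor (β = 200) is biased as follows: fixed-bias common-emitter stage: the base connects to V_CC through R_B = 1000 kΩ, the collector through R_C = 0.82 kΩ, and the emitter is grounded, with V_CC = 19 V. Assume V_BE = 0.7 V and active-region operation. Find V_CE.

V_CE ≈ 16 V

Base loop: V_CC = I_B·R_B + V_BE, so I_B = (19 − 0.7)/1000 kΩ = 0.0183 mA.
In the active region I_C = β·I_B = 200 × 0.0183 = 3.66 mA.
Collector loop: V_CE = V_CC − I_C·R_C = 19 − 3.66×0.82 = 16 V.
Since V_CE = 16 V > V_CE(sat) ≈ 0.2 V, the transistor is in the active region as assumed.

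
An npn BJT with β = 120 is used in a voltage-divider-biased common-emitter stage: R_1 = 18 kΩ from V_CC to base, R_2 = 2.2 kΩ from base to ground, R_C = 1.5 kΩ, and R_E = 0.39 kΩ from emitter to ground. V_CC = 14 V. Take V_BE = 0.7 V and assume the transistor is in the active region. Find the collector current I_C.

Thevenize the base divider: V_Th = V_CC·R_2/(R_1+R_2) = 14×2.2/20.2 = 1.52 V, R_Th = R_1‖R_2 = 1.96 kΩ.
Base-emitter loop: V_Th = I_B·R_Th + V_BE + (β+1)I_B·R_E, so I_B = (1.52 − 0.7) / (1.96 + 121×0.39) = 0.0168 mA.
I_C = β·I_B = 120×0.0168 = 2.01 mA, and I_E = (β+1)I_B = 2.03 mA.
V_CE = V_CC − I_C·R_C − I_E·R_E = 14 − 2.01×1.5 − 2.03×0.39 = 10.2 V.
V_CE = 10.2 V > 0.2 V confirms active-region operation.

I_C ≈ 2 mA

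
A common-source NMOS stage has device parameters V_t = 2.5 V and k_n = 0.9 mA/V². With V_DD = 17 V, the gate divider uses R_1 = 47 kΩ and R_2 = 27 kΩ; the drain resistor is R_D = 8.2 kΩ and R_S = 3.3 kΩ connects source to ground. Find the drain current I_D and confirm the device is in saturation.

I_D ≈ 0.73 mA

V_G = V_DD·R_2/(R_1+R_2) = 17×27/74 = 6.2 V.
Assume saturation: I_D = (k_n/2)(V_GS − V_t)² with V_GS = V_G − I_D·R_S = 6.2 − 3.3·I_D.
Substituting gives 4.9·I_D² − 12·I_D + 6.17 = 0, with roots I_D = 0.735 or 1.71 mA.
The root I_D = 1.71 mA gives V_GS = 0.549 V ≤ V_t, so take I_D = 0.735 mA.
Then V_GS = 3.78 V and V_DS = V_DD − I_D(R_D+R_S) = 17 − 0.735×11.5 = 8.55 V.
Saturation requires V_DS ≥ V_GS − V_t = 1.28 V; 8.55 ≥ 1.28 ✓.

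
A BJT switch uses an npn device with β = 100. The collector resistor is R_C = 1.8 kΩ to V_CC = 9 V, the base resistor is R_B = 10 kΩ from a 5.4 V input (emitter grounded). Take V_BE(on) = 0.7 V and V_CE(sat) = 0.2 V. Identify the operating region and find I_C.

saturation; I_C ≈ 4.9 mA

Assume active: I_B = (5.4 − 0.7)/10 = 0.47 mA, giving I_C = β·I_B = 47 mA.
But then V_CE = 9 − 47×1.8 = -75.6 V < V_CE(sat) = 0.2 V — impossible in the active region.
So the transistor is saturated. With V_CE = 0.2 V, I_C = (V_CC − 0.2)/R_C = 8.8/1.8 = 4.89 mA.
Check: β·I_B = 47 mA > I_C = 4.89 mA, confirming saturation.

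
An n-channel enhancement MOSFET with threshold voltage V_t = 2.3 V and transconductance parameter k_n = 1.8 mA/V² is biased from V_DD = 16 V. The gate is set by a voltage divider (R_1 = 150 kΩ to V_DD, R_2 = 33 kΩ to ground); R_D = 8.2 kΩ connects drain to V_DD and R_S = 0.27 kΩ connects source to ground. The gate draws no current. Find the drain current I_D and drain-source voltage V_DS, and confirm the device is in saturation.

I_D ≈ 0.24 mA, V_DS ≈ 14 V

V_G = V_DD·R_2/(R_1+R_2) = 16×33/183 = 2.89 V.
Assume saturation: I_D = (k_n/2)(V_GS − V_t)² with V_GS = V_G − I_D·R_S = 2.89 − 0.27·I_D.
Substituting gives 0.0656·I_D² − 1.28·I_D + 0.308 = 0, with roots I_D = 0.243 or 19.3 mA.
The root I_D = 19.3 mA gives V_GS = -2.33 V ≤ V_t, so take I_D = 0.243 mA.
Then V_GS = 2.82 V and V_DS = V_DD − I_D(R_D+R_S) = 16 − 0.243×8.47 = 13.9 V.
Saturation requires V_DS ≥ V_GS − V_t = 0.52 V; 13.9 ≥ 0.52 ✓.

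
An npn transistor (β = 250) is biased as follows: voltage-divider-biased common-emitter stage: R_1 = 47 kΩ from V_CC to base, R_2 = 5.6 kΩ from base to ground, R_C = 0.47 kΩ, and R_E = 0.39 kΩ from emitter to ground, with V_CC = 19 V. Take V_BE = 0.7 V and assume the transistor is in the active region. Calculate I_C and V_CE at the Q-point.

Thevenize the base divider: V_Th = V_CC·R_2/(R_1+R_2) = 19×5.6/52.6 = 2.02 V, R_Th = R_1‖R_2 = 5 kΩ.
Base-emitter loop: V_Th = I_B·R_Th + V_BE + (β+1)I_B·R_E, so I_B = (2.02 − 0.7) / (5 + 251×0.39) = 0.0129 mA.
I_C = β·I_B = 250×0.0129 = 3.21 mA, and I_E = (β+1)I_B = 3.23 mA.
V_CE = V_CC − I_C·R_C − I_E·R_E = 19 − 3.21×0.47 − 3.23×0.39 = 16.2 V.
V_CE = 16.2 V > 0.2 V confirms active-region operation.

I_C ≈ 3.2 mA, V_CE ≈ 16 V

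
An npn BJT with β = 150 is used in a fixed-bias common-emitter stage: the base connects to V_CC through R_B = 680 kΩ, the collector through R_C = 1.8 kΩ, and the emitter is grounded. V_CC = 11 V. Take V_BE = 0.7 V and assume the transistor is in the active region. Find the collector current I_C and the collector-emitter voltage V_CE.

I_C ≈ 2.3 mA, V_CE ≈ 6.9 V

Base loop: V_CC = I_B·R_B + V_BE, so I_B = (11 − 0.7)/680 kΩ = 0.0151 mA.
In the active region I_C = β·I_B = 150 × 0.0151 = 2.27 mA.
Collector loop: V_CE = V_CC − I_C·R_C = 11 − 2.27×1.8 = 6.91 V.
Since V_CE = 6.91 V > V_CE(sat) ≈ 0.2 V, the transistor is in the active region as assumed.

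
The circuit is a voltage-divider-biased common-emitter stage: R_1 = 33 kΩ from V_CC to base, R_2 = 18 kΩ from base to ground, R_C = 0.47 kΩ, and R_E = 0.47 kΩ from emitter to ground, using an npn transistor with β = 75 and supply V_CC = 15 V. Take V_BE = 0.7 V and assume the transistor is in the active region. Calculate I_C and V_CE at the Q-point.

I_C ≈ 7.3 mA, V_CE ≈ 8.1 V

Thevenize the base divider: V_Th = V_CC·R_2/(R_1+R_2) = 15×18/51 = 5.29 V, R_Th = R_1‖R_2 = 11.6 kΩ.
Base-emitter loop: V_Th = I_B·R_Th + V_BE + (β+1)I_B·R_E, so I_B = (5.29 − 0.7) / (11.6 + 76×0.47) = 0.097 mA.
I_C = β·I_B = 75×0.097 = 7.27 mA, and I_E = (β+1)I_B = 7.37 mA.
V_CE = V_CC − I_C·R_C − I_E·R_E = 15 − 7.27×0.47 − 7.37×0.47 = 8.12 V.
V_CE = 8.12 V > 0.2 V confirms active-region operation.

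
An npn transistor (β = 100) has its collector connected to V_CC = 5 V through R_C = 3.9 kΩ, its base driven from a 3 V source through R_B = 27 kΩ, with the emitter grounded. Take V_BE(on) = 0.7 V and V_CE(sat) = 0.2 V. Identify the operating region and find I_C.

saturation; I_C ≈ 1.2 mA

Assume active: I_B = (3 − 0.7)/27 = 0.0852 mA, giving I_C = β·I_B = 8.52 mA.
But then V_CE = 5 − 8.52×3.9 = -28.2 V < V_CE(sat) = 0.2 V — impossible in the active region.
So the transistor is saturated. With V_CE = 0.2 V, I_C = (V_CC − 0.2)/R_C = 4.8/3.9 = 1.23 mA.
Check: β·I_B = 8.52 mA > I_C = 1.23 mA, confirming saturation.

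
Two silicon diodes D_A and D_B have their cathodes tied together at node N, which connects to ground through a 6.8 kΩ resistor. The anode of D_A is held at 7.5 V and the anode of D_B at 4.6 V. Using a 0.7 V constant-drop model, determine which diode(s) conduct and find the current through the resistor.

Assume both conduct. Then node N would need to be at both 7.5−0.7 = 6.8 V and 4.6−0.7 = 3.9 V, which is impossible.
Assume only D_A conducts: V_N = 7.5 − 0.7 = 6.8 V, so I_R = 6.8/6.8 = 1 mA.
Check D_B: its anode-to-cathode voltage is 4.6 − 6.8 = -2.2 V < 0.7 V, so it is off. The assumption is consistent.

Only D_A conducts; I_R ≈ 1 mA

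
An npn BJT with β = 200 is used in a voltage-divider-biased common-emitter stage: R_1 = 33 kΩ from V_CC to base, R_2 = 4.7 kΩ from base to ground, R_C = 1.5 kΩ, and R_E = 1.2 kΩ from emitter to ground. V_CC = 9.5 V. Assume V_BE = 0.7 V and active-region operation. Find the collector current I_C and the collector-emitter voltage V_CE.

I_C ≈ 0.39 mA, V_CE ≈ 8.4 V

Thevenize the base divider: V_Th = V_CC·R_2/(R_1+R_2) = 9.5×4.7/37.7 = 1.18 V, R_Th = R_1‖R_2 = 4.11 kΩ.
Base-emitter loop: V_Th = I_B·R_Th + V_BE + (β+1)I_B·R_E, so I_B = (1.18 − 0.7) / (4.11 + 201×1.2) = 0.00197 mA.
I_C = β·I_B = 200×0.00197 = 0.395 mA, and I_E = (β+1)I_B = 0.397 mA.
V_CE = V_CC − I_C·R_C − I_E·R_E = 9.5 − 0.395×1.5 − 0.397×1.2 = 8.43 V.
V_CE = 8.43 V > 0.2 V confirms active-region operation.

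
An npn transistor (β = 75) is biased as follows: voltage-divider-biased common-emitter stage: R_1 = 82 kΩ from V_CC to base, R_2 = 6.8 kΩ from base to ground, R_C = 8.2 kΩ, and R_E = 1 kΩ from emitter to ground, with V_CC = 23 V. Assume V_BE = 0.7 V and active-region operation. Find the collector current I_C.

Thevenize the base divider: V_Th = V_CC·R_2/(R_1+R_2) = 23×6.8/88.8 = 1.76 V, R_Th = R_1‖R_2 = 6.28 kΩ.
Base-emitter loop: V_Th = I_B·R_Th + V_BE + (β+1)I_B·R_E, so I_B = (1.76 − 0.7) / (6.28 + 76×1) = 0.0129 mA.
I_C = β·I_B = 75×0.0129 = 0.967 mA, and I_E = (β+1)I_B = 0.98 mA.
V_CE = V_CC − I_C·R_C − I_E·R_E = 23 − 0.967×8.2 − 0.98×1 = 14.1 V.
V_CE = 14.1 V > 0.2 V confirms active-region operation.

I_C ≈ 0.97 mA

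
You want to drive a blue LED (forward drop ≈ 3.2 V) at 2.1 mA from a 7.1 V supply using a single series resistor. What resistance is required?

The resistor drops V_S − V_D = 7.1 − 3.2 = 3.9 V at 2.1 mA.
R = 3.9 V / 2.1 mA = 1.86 kΩ.

R ≈ 1.9 kΩ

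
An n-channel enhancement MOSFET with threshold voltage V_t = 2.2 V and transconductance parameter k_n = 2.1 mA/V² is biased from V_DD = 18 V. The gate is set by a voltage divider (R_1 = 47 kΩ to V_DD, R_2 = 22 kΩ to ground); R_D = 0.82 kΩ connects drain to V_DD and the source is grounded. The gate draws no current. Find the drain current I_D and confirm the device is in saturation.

I_D ≈ 13 mA

V_G = V_DD·R_2/(R_1+R_2) = 18×22/69 = 5.74 V. With the source grounded, V_GS = V_G = 5.74 V.
Assume saturation: I_D = (k_n/2)(V_GS − V_t)² = (2.1/2)×(5.74 − 2.2)² = 1.05×3.54² = 13.2 mA.
V_DS = V_DD − I_D·R_D = 18 − 13.2×0.82 = 7.22 V.
Saturation requires V_DS ≥ V_GS − V_t = 3.54 V; 7.22 ≥ 3.54 ✓.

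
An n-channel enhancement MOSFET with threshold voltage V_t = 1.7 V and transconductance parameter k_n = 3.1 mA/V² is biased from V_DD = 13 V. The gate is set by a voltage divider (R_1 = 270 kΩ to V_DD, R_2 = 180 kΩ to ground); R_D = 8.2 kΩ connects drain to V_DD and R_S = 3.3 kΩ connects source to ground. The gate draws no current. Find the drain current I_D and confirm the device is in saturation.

I_D ≈ 0.84 mA

V_G = V_DD·R_2/(R_1+R_2) = 13×180/450 = 5.2 V.
Assume saturation: I_D = (k_n/2)(V_GS − V_t)² with V_GS = V_G − I_D·R_S = 5.2 − 3.3·I_D.
Substituting gives 16.9·I_D² − 36.8·I_D + 19 = 0, with roots I_D = 0.838 or 1.34 mA.
The root I_D = 1.34 mA gives V_GS = 0.769 V ≤ V_t, so take I_D = 0.838 mA.
Then V_GS = 2.44 V and V_DS = V_DD − I_D(R_D+R_S) = 13 − 0.838×11.5 = 3.37 V.
Saturation requires V_DS ≥ V_GS − V_t = 0.735 V; 3.37 ≥ 0.735 ✓.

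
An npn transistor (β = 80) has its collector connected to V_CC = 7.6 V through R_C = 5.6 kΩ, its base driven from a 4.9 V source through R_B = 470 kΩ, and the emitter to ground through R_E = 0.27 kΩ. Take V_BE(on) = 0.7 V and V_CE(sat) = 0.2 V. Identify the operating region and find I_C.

active; I_C ≈ 0.68 mA

Assume active. Base-emitter loop: I_B = (V_BB − V_BE)/(R_B + (β+1)R_E) = (4.9 − 0.7)/(470 + 81×0.27) = 0.00854 mA.
I_C = β·I_B = 80×0.00854 = 0.683 mA.
V_CE = V_CC − I_C·R_C − I_E·R_E = 7.6 − 0.683×5.6 − 0.692×0.27 = 3.59 V > V_CE(sat), so the active-region assumption holds.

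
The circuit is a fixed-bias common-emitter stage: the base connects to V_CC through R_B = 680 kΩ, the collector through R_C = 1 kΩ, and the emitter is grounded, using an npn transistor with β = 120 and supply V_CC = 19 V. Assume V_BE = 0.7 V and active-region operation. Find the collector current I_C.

I_C ≈ 3.2 mA

Base loop: V_CC = I_B·R_B + V_BE, so I_B = (19 − 0.7)/680 kΩ = 0.0269 mA.
In the active region I_C = β·I_B = 120 × 0.0269 = 3.23 mA.
Collector loop: V_CE = V_CC − I_C·R_C = 19 − 3.23×1 = 15.8 V.
Since V_CE = 15.8 V > V_CE(sat) ≈ 0.2 V, the transistor is in the active region as assumed.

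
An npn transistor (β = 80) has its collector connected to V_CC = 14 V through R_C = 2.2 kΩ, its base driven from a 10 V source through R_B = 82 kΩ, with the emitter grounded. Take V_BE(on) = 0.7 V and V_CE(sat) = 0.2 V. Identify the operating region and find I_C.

Assume active: I_B = (10 − 0.7)/82 = 0.113 mA, giving I_C = β·I_B = 9.07 mA.
But then V_CE = 14 − 9.07×2.2 = -5.96 V < V_CE(sat) = 0.2 V — impossible in the active region.
So the transistor is saturated. With V_CE = 0.2 V, I_C = (V_CC − 0.2)/R_C = 13.8/2.2 = 6.27 mA.
Check: β·I_B = 9.07 mA > I_C = 6.27 mA, confirming saturation.

saturation; I_C ≈ 6.3 mA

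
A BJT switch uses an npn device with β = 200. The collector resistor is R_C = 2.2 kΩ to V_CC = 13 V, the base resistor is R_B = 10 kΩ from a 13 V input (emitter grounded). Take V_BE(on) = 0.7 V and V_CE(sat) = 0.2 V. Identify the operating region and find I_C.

saturation; I_C ≈ 5.8 mA

Assume active: I_B = (13 − 0.7)/10 = 1.23 mA, giving I_C = β·I_B = 246 mA.
But then V_CE = 13 − 246×2.2 = -528 V < V_CE(sat) = 0.2 V — impossible in the active region.
So the transistor is saturated. With V_CE = 0.2 V, I_C = (V_CC − 0.2)/R_C = 12.8/2.2 = 5.82 mA.
Check: β·I_B = 246 mA > I_C = 5.82 mA, confirming saturation.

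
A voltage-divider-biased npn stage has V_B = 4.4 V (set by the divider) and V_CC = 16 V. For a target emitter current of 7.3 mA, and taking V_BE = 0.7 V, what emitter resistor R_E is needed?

R_E ≈ 0.51 kΩ

V_E = V_B − V_BE = 4.4 − 0.7 = 3.7 V.
R_E = V_E / I_E = 3.7 / 7.3 = 0.507 kΩ.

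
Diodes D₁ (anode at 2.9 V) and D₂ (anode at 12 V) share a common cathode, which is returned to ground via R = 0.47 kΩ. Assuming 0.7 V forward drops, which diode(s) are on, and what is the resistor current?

Only D₂ conducts; I_R ≈ 24 mA

Assume both conduct. Then node N would need to be at both 2.9−0.7 = 2.2 V and 12−0.7 = 11.3 V, which is impossible.
Assume only D₂ conducts: V_N = 12 − 0.7 = 11.3 V, so I_R = 11.3/0.47 = 24 mA.
Check D₁: its anode-to-cathode voltage is 2.9 − 11.3 = -8.4 V < 0.7 V, so it is off. The assumption is consistent.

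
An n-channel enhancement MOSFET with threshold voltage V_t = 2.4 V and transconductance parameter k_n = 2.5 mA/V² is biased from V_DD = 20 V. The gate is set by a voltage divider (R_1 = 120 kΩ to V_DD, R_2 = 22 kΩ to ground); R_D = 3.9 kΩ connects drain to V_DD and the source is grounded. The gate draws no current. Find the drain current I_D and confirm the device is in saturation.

V_G = V_DD·R_2/(R_1+R_2) = 20×22/142 = 3.1 V. With the source grounded, V_GS = V_G = 3.1 V.
Assume saturation: I_D = (k_n/2)(V_GS − V_t)² = (2.5/2)×(3.1 − 2.4)² = 1.25×0.699² = 0.61 mA.
V_DS = V_DD − I_D·R_D = 20 − 0.61×3.9 = 17.6 V.
Saturation requires V_DS ≥ V_GS − V_t = 0.699 V; 17.6 ≥ 0.699 ✓.

I_D ≈ 0.61 mA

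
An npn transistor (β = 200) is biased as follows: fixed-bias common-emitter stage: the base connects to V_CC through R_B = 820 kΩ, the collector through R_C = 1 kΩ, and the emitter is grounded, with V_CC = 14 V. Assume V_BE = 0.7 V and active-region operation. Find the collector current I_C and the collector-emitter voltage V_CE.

I_C ≈ 3.2 mA, V_CE ≈ 11 V

Base loop: V_CC = I_B·R_B + V_BE, so I_B = (14 − 0.7)/820 kΩ = 0.0162 mA.
In the active region I_C = β·I_B = 200 × 0.0162 = 3.24 mA.
Collector loop: V_CE = V_CC − I_C·R_C = 14 − 3.24×1 = 10.8 V.
Since V_CE = 10.8 V > V_CE(sat) ≈ 0.2 V, the transistor is in the active region as assumed.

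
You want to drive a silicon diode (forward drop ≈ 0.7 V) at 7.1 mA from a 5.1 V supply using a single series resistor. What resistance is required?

The resistor drops V_S − V_D = 5.1 − 0.7 = 4.4 V at 7.1 mA.
R = 4.4 V / 7.1 mA = 0.62 kΩ.

R ≈ 0.62 kΩ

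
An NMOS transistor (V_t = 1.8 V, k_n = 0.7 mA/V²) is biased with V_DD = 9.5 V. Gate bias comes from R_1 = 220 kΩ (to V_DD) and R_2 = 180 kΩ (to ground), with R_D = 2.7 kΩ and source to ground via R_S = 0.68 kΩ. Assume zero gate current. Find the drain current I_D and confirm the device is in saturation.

I_D ≈ 1.1 mA

V_G = V_DD·R_2/(R_1+R_2) = 9.5×180/400 = 4.28 V.
Assume saturation: I_D = (k_n/2)(V_GS − V_t)² with V_GS = V_G − I_D·R_S = 4.28 − 0.68·I_D.
Substituting gives 0.162·I_D² − 2.18·I_D + 2.14 = 0, with roots I_D = 1.07 or 12.4 mA.
The root I_D = 12.4 mA gives V_GS = -4.15 V ≤ V_t, so take I_D = 1.07 mA.
Then V_GS = 3.55 V and V_DS = V_DD − I_D(R_D+R_S) = 9.5 − 1.07×3.38 = 5.89 V.
Saturation requires V_DS ≥ V_GS − V_t = 1.75 V; 5.89 ≥ 1.75 ✓.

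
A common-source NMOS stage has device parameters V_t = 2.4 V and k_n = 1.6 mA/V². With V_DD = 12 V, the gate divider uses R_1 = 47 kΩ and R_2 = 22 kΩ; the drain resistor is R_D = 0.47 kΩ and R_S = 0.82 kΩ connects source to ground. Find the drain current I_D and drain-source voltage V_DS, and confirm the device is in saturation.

V_G = V_DD·R_2/(R_1+R_2) = 12×22/69 = 3.83 V.
Assume saturation: I_D = (k_n/2)(V_GS − V_t)² with V_GS = V_G − I_D·R_S = 3.83 − 0.82·I_D.
Substituting gives 0.538·I_D² − 2.87·I_D + 1.63 = 0, with roots I_D = 0.645 or 4.69 mA.
The root I_D = 4.69 mA gives V_GS = -0.022 V ≤ V_t, so take I_D = 0.645 mA.
Then V_GS = 3.3 V and V_DS = V_DD − I_D(R_D+R_S) = 12 − 0.645×1.29 = 11.2 V.
Saturation requires V_DS ≥ V_GS − V_t = 0.898 V; 11.2 ≥ 0.898 ✓.

I_D ≈ 0.64 mA, V_DS ≈ 11 V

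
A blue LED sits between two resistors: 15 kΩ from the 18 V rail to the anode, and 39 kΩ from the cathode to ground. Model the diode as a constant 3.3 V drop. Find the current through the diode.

I ≈ 0.27 mA

The two resistors are in series with the diode, so KVL gives 18 = I·15 + 3.3 + I·39.
I = (18 − 3.3) / (15 + 39) kΩ = 14.7 / 54 = 0.272 mA.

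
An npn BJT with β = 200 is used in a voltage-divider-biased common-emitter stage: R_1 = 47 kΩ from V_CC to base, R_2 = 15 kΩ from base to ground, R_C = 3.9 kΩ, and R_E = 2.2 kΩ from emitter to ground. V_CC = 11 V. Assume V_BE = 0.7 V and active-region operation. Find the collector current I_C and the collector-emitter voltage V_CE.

I_C ≈ 0.86 mA, V_CE ≈ 5.7 V

Thevenize the base divider: V_Th = V_CC·R_2/(R_1+R_2) = 11×15/62 = 2.66 V, R_Th = R_1‖R_2 = 11.4 kΩ.
Base-emitter loop: V_Th = I_B·R_Th + V_BE + (β+1)I_B·R_E, so I_B = (2.66 − 0.7) / (11.4 + 201×2.2) = 0.00432 mA.
I_C = β·I_B = 200×0.00432 = 0.865 mA, and I_E = (β+1)I_B = 0.869 mA.
V_CE = V_CC − I_C·R_C − I_E·R_E = 11 − 0.865×3.9 − 0.869×2.2 = 5.72 V.
V_CE = 5.72 V > 0.2 V confirms active-region operation.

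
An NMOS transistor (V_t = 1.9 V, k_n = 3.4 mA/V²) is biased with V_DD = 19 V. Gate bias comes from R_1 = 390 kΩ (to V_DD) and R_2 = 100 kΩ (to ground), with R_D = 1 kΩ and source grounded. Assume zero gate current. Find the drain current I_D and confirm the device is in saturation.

I_D ≈ 6.6 mA

V_G = V_DD·R_2/(R_1+R_2) = 19×100/490 = 3.88 V. With the source grounded, V_GS = V_G = 3.88 V.
Assume saturation: I_D = (k_n/2)(V_GS − V_t)² = (3.4/2)×(3.88 − 1.9)² = 1.7×1.98² = 6.65 mA.
V_DS = V_DD − I_D·R_D = 19 − 6.65×1 = 12.4 V.
Saturation requires V_DS ≥ V_GS − V_t = 1.98 V; 12.4 ≥ 1.98 ✓.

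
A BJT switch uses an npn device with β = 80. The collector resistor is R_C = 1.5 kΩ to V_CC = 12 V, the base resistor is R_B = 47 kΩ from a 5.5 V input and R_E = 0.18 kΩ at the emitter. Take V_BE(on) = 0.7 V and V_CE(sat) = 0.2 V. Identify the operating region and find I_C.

active; I_C ≈ 6.2 mA

Assume active. Base-emitter loop: I_B = (V_BB − V_BE)/(R_B + (β+1)R_E) = (5.5 − 0.7)/(47 + 81×0.18) = 0.0779 mA.
I_C = β·I_B = 80×0.0779 = 6.24 mA.
V_CE = V_CC − I_C·R_C − I_E·R_E = 12 − 6.24×1.5 − 6.31×0.18 = 1.51 V > V_CE(sat), so the active-region assumption holds.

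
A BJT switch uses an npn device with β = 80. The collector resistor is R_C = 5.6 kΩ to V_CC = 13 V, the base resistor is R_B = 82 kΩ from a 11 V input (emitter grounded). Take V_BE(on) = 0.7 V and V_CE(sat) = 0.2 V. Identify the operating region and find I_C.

saturation; I_C ≈ 2.3 mA

Assume active: I_B = (11 − 0.7)/82 = 0.126 mA, giving I_C = β·I_B = 10 mA.
But then V_CE = 13 − 10×5.6 = -43.3 V < V_CE(sat) = 0.2 V — impossible in the active region.
So the transistor is saturated. With V_CE = 0.2 V, I_C = (V_CC − 0.2)/R_C = 12.8/5.6 = 2.29 mA.
Check: β·I_B = 10 mA > I_C = 2.29 mA, confirming saturation.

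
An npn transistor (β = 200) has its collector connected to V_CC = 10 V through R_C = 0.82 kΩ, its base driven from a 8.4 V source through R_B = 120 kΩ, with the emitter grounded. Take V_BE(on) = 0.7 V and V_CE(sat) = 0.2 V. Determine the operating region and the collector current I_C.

Assume active: I_B = (8.4 − 0.7)/120 = 0.0642 mA, giving I_C = β·I_B = 12.8 mA.
But then V_CE = 10 − 12.8×0.82 = -0.523 V < V_CE(sat) = 0.2 V — impossible in the active region.
So the transistor is saturated. With V_CE = 0.2 V, I_C = (V_CC − 0.2)/R_C = 9.8/0.82 = 12 mA.
Check: β·I_B = 12.8 mA > I_C = 12 mA, confirming saturation.

saturation; I_C ≈ 12 mA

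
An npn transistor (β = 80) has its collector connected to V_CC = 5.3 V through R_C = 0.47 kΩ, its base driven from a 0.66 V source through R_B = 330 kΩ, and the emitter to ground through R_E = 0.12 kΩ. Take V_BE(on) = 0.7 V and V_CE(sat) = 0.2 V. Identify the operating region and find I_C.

V_BB = 0.66 V ≤ V_BE(on) = 0.7 V, so the base-emitter junction is not forward biased.
The transistor is in cutoff: I_B = I_C = 0.

cutoff; I_C ≈ 0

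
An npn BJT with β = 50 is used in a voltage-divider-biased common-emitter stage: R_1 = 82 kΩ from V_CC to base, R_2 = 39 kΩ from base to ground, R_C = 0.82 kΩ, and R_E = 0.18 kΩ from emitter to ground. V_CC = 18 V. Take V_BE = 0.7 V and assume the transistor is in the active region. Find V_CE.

Thevenize the base divider: V_Th = V_CC·R_2/(R_1+R_2) = 18×39/121 = 5.8 V, R_Th = R_1‖R_2 = 26.4 kΩ.
Base-emitter loop: V_Th = I_B·R_Th + V_BE + (β+1)I_B·R_E, so I_B = (5.8 − 0.7) / (26.4 + 51×0.18) = 0.143 mA.
I_C = β·I_B = 50×0.143 = 7.16 mA, and I_E = (β+1)I_B = 7.31 mA.
V_CE = V_CC − I_C·R_C − I_E·R_E = 18 − 7.16×0.82 − 7.31×0.18 = 10.8 V.
V_CE = 10.8 V > 0.2 V confirms active-region operation.

V_CE ≈ 11 V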